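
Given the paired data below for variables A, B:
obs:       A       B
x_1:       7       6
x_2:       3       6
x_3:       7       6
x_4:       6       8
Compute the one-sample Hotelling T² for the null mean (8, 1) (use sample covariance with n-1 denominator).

Step 1 — sample mean vector:
  mean(A) = (7 + 3 + 7 + 6) / 4 = 23/4 = 5.75
  mean(B) = (6 + 6 + 6 + 8) / 4 = 26/4 = 6.5
  x̄ = (5.75, 6.5),  deviation x̄ - mu_0 = (5.75, 6.5) - (8, 1) = (-2.25, 5.5).

Step 2 — sample covariance matrix, S[i,j] = (1/(n-1)) · Σ_k (x_{k,i} - mean_i) · (x_{k,j} - mean_j), divisor n-1 = 3:
  S[A,A] = ((1.25)·(1.25) + (-2.75)·(-2.75) + (1.25)·(1.25) + (0.25)·(0.25)) / 3 = 10.75/3 = 3.5833
  S[A,B] = ((1.25)·(-0.5) + (-2.75)·(-0.5) + (1.25)·(-0.5) + (0.25)·(1.5)) / 3 = 0.5/3 = 0.1667
  S[B,B] = ((-0.5)·(-0.5) + (-0.5)·(-0.5) + (-0.5)·(-0.5) + (1.5)·(1.5)) / 3 = 3/3 = 1
  S = [[3.5833, 0.1667],
 [0.1667, 1]].

Step 3 — invert S. det(S) = 3.5833·1 - (0.1667)² = 3.5556.
  S^{-1} = (1/det) · [[d, -b], [-b, a]] = [[0.2812, -0.0469],
 [-0.0469, 1.0078]].

Step 4 — quadratic form (x̄ - mu_0)^T · S^{-1} · (x̄ - mu_0):
  S^{-1} · (x̄ - mu_0) = (-0.8906, 5.6484),
  (x̄ - mu_0)^T · [...] = (-2.25)·(-0.8906) + (5.5)·(5.6484) = 33.0703.

Step 5 — scale by n: T² = 4 · 33.0703 = 132.2812.

T² ≈ 132.2812


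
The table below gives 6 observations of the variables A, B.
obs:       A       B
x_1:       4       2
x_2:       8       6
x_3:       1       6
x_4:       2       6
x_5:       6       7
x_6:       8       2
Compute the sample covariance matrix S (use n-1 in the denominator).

Step 1 — column means:
  mean(A) = (4 + 8 + 1 + 2 + 6 + 8) / 6 = 29/6 = 4.8333
  mean(B) = (2 + 6 + 6 + 6 + 7 + 2) / 6 = 29/6 = 4.8333

Step 2 — sample covariance S[i,j] = (1/(n-1)) · Σ_k (x_{k,i} - mean_i) · (x_{k,j} - mean_j), with n-1 = 5.
  S[A,A] = ((-0.8333)·(-0.8333) + (3.1667)·(3.1667) + (-3.8333)·(-3.8333) + (-2.8333)·(-2.8333) + (1.1667)·(1.1667) + (3.1667)·(3.1667)) / 5 = 44.8333/5 = 8.9667
  S[A,B] = ((-0.8333)·(-2.8333) + (3.1667)·(1.1667) + (-3.8333)·(1.1667) + (-2.8333)·(1.1667) + (1.1667)·(2.1667) + (3.1667)·(-2.8333)) / 5 = -8.1667/5 = -1.6333
  S[B,B] = ((-2.8333)·(-2.8333) + (1.1667)·(1.1667) + (1.1667)·(1.1667) + (1.1667)·(1.1667) + (2.1667)·(2.1667) + (-2.8333)·(-2.8333)) / 5 = 24.8333/5 = 4.9667

S is symmetric (S[j,i] = S[i,j]). Assembling:

S = [[8.9667, -1.6333],
 [-1.6333, 4.9667]]


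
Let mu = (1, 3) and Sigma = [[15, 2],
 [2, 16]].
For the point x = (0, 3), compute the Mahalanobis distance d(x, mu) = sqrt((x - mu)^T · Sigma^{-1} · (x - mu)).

Step 1 — centre the observation: (x - mu) = (-1, 0).

Step 2 — invert Sigma. det(Sigma) = 15·16 - (2)² = 236.
  Sigma^{-1} = (1/det) · [[d, -b], [-b, a]] = [[0.0678, -0.0085],
 [-0.0085, 0.0636]].

Step 3 — form the quadratic (x - mu)^T · Sigma^{-1} · (x - mu):
  Sigma^{-1} · (x - mu) = (-0.0678, 0.0085).
  (x - mu)^T · [Sigma^{-1} · (x - mu)] = (-1)·(-0.0678) + (0)·(0.0085) = 0.0678.

Step 4 — take square root: d = √(0.0678) ≈ 0.2604.

d(x, mu) = √(0.0678) ≈ 0.2604


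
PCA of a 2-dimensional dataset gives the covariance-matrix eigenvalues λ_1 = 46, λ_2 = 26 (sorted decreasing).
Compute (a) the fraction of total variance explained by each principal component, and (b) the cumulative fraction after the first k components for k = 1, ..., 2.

Step 1 — total variance = trace(Sigma) = Σ λ_i = 46 + 26 = 72.

Step 2 — fraction explained by component i = λ_i / Σ λ:
  PC1: 46/72 = 0.6389
  PC2: 26/72 = 0.3611

Step 3 — cumulative fraction after k components = (λ_1 + ... + λ_k) / Σ λ:
  k = 1: 46/72 = 0.6389
  k = 2: (46 + 26)/72 = 72/72 = 1

Summary (fraction, with percent):

explained: PC1 0.6389 (63.89%), PC2 0.3611 (36.11%);  cumulative: 0.6389, 1


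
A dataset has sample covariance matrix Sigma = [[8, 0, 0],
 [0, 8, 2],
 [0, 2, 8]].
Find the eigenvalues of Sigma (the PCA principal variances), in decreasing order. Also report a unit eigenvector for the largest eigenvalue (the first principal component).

Step 1 — characteristic polynomial p(λ) = det(λI - Sigma) = λ³ - tr·λ² + c_1·λ - det, where tr = trace, c_1 = sum of the principal 2×2 minors, det = det(Sigma):
  tr = 8 + 8 + 8 = 24,
  c_1 = (8·8 - (0)²) + (8·8 - (0)²) + (8·8 - (2)²) = 64 + 64 + 60 = 188,
  det = 8·(8·8 - (2)²) - (0)·((0)·8 - (2)·(0)) + (0)·((0)·(2) - 8·(0)) = 8·(60) - (0)·(0) + (0)·(0) = 480.
  So p(λ) = λ³ - 24λ² + 188λ - 480.
Step 2 — look for an integer root (rational root theorem: any rational root is an integer divisor of 480). Testing λ = 6:
  p(6) = 216 - 864 + 1128 - 480 = 0  ✓
  Dividing out (λ - 6): p(λ) = (λ - 6)(λ² - 18λ + 80).
Step 3 — remaining eigenvalues from the quadratic λ² - 18λ + 80 = 0:
  Δ = 18² - 4·80 = 324 - 320 = 4,  λ = (18 ± √4)/2 = (18 ± 2)/2 = 10 or 8.
  Sorted: λ_1 = 10,  λ_2 = 8,  λ_3 = 6  (check: sum = 24 = tr ✓).

Step 4 — unit eigenvector for λ_1 = 10: v spans the null space of (Sigma - λ_1 I), whose rows are
  r_1 = (-2, 0, 0),  r_2 = (0, -2, 2),  r_3 = (0, 2, -2).
  v is orthogonal to every row, so take v ∝ r_1 × r_2 = ((0)·(2) - (0)·(-2), (0)·(0) - (-2)·(2), (-2)·(-2) - (0)·(0)) = (0, 4, 4).
  Rescale (divide by 4): u = (0, 1, 1).
  ||u|| = √((0)² + (1)² + (1)²) = √(2) ≈ 1.4142,  v_1 = u/||u|| ≈ (0, 0.7071, 0.7071) (||v_1|| = 1).

λ_1 = 10,  λ_2 = 8,  λ_3 = 6;  v_1 ≈ (0, 0.7071, 0.7071)


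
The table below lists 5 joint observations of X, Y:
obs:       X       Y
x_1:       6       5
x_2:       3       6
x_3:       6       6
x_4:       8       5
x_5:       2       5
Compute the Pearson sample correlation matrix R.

Step 1 — column means:
  mean(X) = (6 + 3 + 6 + 8 + 2) / 5 = 25/5 = 5
  mean(Y) = (5 + 6 + 6 + 5 + 5) / 5 = 27/5 = 5.4

Step 2 — sample variances and covariances s[i,j] = (1/(n-1)) · Σ_k (x_{k,i} - mean_i) · (x_{k,j} - mean_j), with n-1 = 4:
  s[X,X] = ((1)·(1) + (-2)·(-2) + (1)·(1) + (3)·(3) + (-3)·(-3)) / 4 = 24/4 = 6
  s[X,Y] = ((1)·(-0.4) + (-2)·(0.6) + (1)·(0.6) + (3)·(-0.4) + (-3)·(-0.4)) / 4 = -1/4 = -0.25
  s[Y,Y] = ((-0.4)·(-0.4) + (0.6)·(0.6) + (0.6)·(0.6) + (-0.4)·(-0.4) + (-0.4)·(-0.4)) / 4 = 1.2/4 = 0.3
  Sample standard deviations s_i = √(s[i,i]):
  s(X) = √(6) = 2.4495
  s(Y) = √(0.3) = 0.5477

Step 3 — r_{ij} = s_{ij} / (s_i · s_j):
  r[X,X] = 1 (diagonal).
  r[X,Y] = -0.25 / (2.4495 · 0.5477) = -0.25 / 1.3416 = -0.1863
  r[Y,Y] = 1 (diagonal).

R is symmetric with unit diagonal. Assembling:

R = [[1, -0.1863],
 [-0.1863, 1]]


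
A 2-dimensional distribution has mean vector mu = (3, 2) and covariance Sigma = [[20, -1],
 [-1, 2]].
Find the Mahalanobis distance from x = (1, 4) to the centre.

Step 1 — centre the observation: (x - mu) = (-2, 2).

Step 2 — invert Sigma. det(Sigma) = 20·2 - (-1)² = 39.
  Sigma^{-1} = (1/det) · [[d, -b], [-b, a]] = [[0.0513, 0.0256],
 [0.0256, 0.5128]].

Step 3 — form the quadratic (x - mu)^T · Sigma^{-1} · (x - mu):
  Sigma^{-1} · (x - mu) = (-0.0513, 0.9744).
  (x - mu)^T · [Sigma^{-1} · (x - mu)] = (-2)·(-0.0513) + (2)·(0.9744) = 2.0513.

Step 4 — take square root: d = √(2.0513) ≈ 1.4322.

d(x, mu) = √(2.0513) ≈ 1.4322


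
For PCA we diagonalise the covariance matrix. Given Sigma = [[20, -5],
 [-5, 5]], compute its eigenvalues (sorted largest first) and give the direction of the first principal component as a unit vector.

Step 1 — characteristic polynomial of 2×2 Sigma:
  det(Sigma - λI) = λ² - trace · λ + det = 0.
  trace = 20 + 5 = 25, det = 20·5 - (-5)² = 75.
Step 2 — discriminant:
  Δ = trace² - 4·det = 625 - 300 = 325.
Step 3 — eigenvalues:
  λ = (trace ± √Δ)/2 = (25 ± 18.0278)/2,
  λ_1 = 21.5139,  λ_2 = 3.4861.

Step 4 — unit eigenvector for λ_1: solve (Sigma - λ_1 I)v = 0. First row:
  (20 - 21.5139)·v_x + (-5)·v_y = 0, i.e. (-1.5139)·v_x + (-5)·v_y = 0,
  so v ∝ (b, λ_1 - a) = (-5, 1.5139); multiply by -1 so the first entry is positive: u = (5, -1.5139).
  ||u|| = √((5)² + (-1.5139)²) = √(27.2918) ≈ 5.2242,
  v_1 = u/||u|| ≈ (0.9571, -0.2898) (||v_1|| = 1).

λ_1 = 21.5139,  λ_2 = 3.4861;  v_1 ≈ (0.9571, -0.2898)


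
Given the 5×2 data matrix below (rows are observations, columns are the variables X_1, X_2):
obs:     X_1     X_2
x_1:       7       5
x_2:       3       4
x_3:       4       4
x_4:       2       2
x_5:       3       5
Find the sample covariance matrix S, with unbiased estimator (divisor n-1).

Step 1 — column means:
  mean(X_1) = (7 + 3 + 4 + 2 + 3) / 5 = 19/5 = 3.8
  mean(X_2) = (5 + 4 + 4 + 2 + 5) / 5 = 20/5 = 4

Step 2 — sample covariance S[i,j] = (1/(n-1)) · Σ_k (x_{k,i} - mean_i) · (x_{k,j} - mean_j), with n-1 = 4.
  S[X_1,X_1] = ((3.2)·(3.2) + (-0.8)·(-0.8) + (0.2)·(0.2) + (-1.8)·(-1.8) + (-0.8)·(-0.8)) / 4 = 14.8/4 = 3.7
  S[X_1,X_2] = ((3.2)·(1) + (-0.8)·(0) + (0.2)·(0) + (-1.8)·(-2) + (-0.8)·(1)) / 4 = 6/4 = 1.5
  S[X_2,X_2] = ((1)·(1) + (0)·(0) + (0)·(0) + (-2)·(-2) + (1)·(1)) / 4 = 6/4 = 1.5

S is symmetric (S[j,i] = S[i,j]). Assembling:

S = [[3.7, 1.5],
 [1.5, 1.5]]


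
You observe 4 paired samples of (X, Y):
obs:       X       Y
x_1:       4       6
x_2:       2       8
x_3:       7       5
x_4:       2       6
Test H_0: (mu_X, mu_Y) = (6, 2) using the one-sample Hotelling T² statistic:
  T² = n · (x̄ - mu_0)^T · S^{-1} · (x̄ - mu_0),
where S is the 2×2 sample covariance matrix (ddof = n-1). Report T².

Step 1 — sample mean vector:
  mean(X) = (4 + 2 + 7 + 2) / 4 = 15/4 = 3.75
  mean(Y) = (6 + 8 + 5 + 6) / 4 = 25/4 = 6.25
  x̄ = (3.75, 6.25),  deviation x̄ - mu_0 = (3.75, 6.25) - (6, 2) = (-2.25, 4.25).

Step 2 — sample covariance matrix, S[i,j] = (1/(n-1)) · Σ_k (x_{k,i} - mean_i) · (x_{k,j} - mean_j), divisor n-1 = 3:
  S[X,X] = ((0.25)·(0.25) + (-1.75)·(-1.75) + (3.25)·(3.25) + (-1.75)·(-1.75)) / 3 = 16.75/3 = 5.5833
  S[X,Y] = ((0.25)·(-0.25) + (-1.75)·(1.75) + (3.25)·(-1.25) + (-1.75)·(-0.25)) / 3 = -6.75/3 = -2.25
  S[Y,Y] = ((-0.25)·(-0.25) + (1.75)·(1.75) + (-1.25)·(-1.25) + (-0.25)·(-0.25)) / 3 = 4.75/3 = 1.5833
  S = [[5.5833, -2.25],
 [-2.25, 1.5833]].

Step 3 — invert S. det(S) = 5.5833·1.5833 - (-2.25)² = 3.7778.
  S^{-1} = (1/det) · [[d, -b], [-b, a]] = [[0.4191, 0.5956],
 [0.5956, 1.4779]].

Step 4 — quadratic form (x̄ - mu_0)^T · S^{-1} · (x̄ - mu_0):
  S^{-1} · (x̄ - mu_0) = (1.5882, 4.9412),
  (x̄ - mu_0)^T · [...] = (-2.25)·(1.5882) + (4.25)·(4.9412) = 17.4265.

Step 5 — scale by n: T² = 4 · 17.4265 = 69.7059.

T² ≈ 69.7059


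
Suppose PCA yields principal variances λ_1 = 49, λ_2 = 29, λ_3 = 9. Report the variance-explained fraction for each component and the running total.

Step 1 — total variance = trace(Sigma) = Σ λ_i = 49 + 29 + 9 = 87.

Step 2 — fraction explained by component i = λ_i / Σ λ:
  PC1: 49/87 = 0.5632
  PC2: 29/87 = 0.3333
  PC3: 9/87 = 0.1034

Step 3 — cumulative fraction after k components = (λ_1 + ... + λ_k) / Σ λ:
  k = 1: 49/87 = 0.5632
  k = 2: (49 + 29)/87 = 78/87 = 0.8966
  k = 3: (49 + 29 + 9)/87 = 87/87 = 1

Summary (fraction, with percent):

explained: PC1 0.5632 (56.32%), PC2 0.3333 (33.33%), PC3 0.1034 (10.34%);  cumulative: 0.5632, 0.8966, 1


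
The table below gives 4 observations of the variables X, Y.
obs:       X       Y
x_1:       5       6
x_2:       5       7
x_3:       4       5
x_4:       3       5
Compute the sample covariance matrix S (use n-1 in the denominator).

Step 1 — column means:
  mean(X) = (5 + 5 + 4 + 3) / 4 = 17/4 = 4.25
  mean(Y) = (6 + 7 + 5 + 5) / 4 = 23/4 = 5.75

Step 2 — sample covariance S[i,j] = (1/(n-1)) · Σ_k (x_{k,i} - mean_i) · (x_{k,j} - mean_j), with n-1 = 3.
  S[X,X] = ((0.75)·(0.75) + (0.75)·(0.75) + (-0.25)·(-0.25) + (-1.25)·(-1.25)) / 3 = 2.75/3 = 0.9167
  S[X,Y] = ((0.75)·(0.25) + (0.75)·(1.25) + (-0.25)·(-0.75) + (-1.25)·(-0.75)) / 3 = 2.25/3 = 0.75
  S[Y,Y] = ((0.25)·(0.25) + (1.25)·(1.25) + (-0.75)·(-0.75) + (-0.75)·(-0.75)) / 3 = 2.75/3 = 0.9167

S is symmetric (S[j,i] = S[i,j]). Assembling:

S = [[0.9167, 0.75],
 [0.75, 0.9167]]


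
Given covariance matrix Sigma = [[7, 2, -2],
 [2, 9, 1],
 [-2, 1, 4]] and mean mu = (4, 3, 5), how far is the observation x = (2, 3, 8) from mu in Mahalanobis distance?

Step 1 — centre the observation: (x - mu) = (-2, 0, 3).

Step 2 — invert Sigma (cofactor / det for 3×3, or solve directly):
  Sigma^{-1} = [[0.1892, -0.0541, 0.1081],
 [-0.0541, 0.1297, -0.0595],
 [0.1081, -0.0595, 0.3189]].

Step 3 — form the quadratic (x - mu)^T · Sigma^{-1} · (x - mu):
  Sigma^{-1} · (x - mu) = (-0.0541, -0.0703, 0.7405).
  (x - mu)^T · [Sigma^{-1} · (x - mu)] = (-2)·(-0.0541) + (0)·(-0.0703) + (3)·(0.7405) = 2.3297.

Step 4 — take square root: d = √(2.3297) ≈ 1.5263.

d(x, mu) = √(2.3297) ≈ 1.5263


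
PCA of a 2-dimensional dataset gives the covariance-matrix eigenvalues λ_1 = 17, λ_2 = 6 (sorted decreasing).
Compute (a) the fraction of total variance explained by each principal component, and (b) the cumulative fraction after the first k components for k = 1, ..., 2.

Step 1 — total variance = trace(Sigma) = Σ λ_i = 17 + 6 = 23.

Step 2 — fraction explained by component i = λ_i / Σ λ:
  PC1: 17/23 = 0.7391
  PC2: 6/23 = 0.2609

Step 3 — cumulative fraction after k components = (λ_1 + ... + λ_k) / Σ λ:
  k = 1: 17/23 = 0.7391
  k = 2: (17 + 6)/23 = 23/23 = 1

Summary (fraction, with percent):

explained: PC1 0.7391 (73.91%), PC2 0.2609 (26.09%);  cumulative: 0.7391, 1


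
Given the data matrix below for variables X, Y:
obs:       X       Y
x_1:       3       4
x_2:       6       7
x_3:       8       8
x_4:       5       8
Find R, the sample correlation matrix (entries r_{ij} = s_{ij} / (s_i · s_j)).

Step 1 — column means:
  mean(X) = (3 + 6 + 8 + 5) / 4 = 22/4 = 5.5
  mean(Y) = (4 + 7 + 8 + 8) / 4 = 27/4 = 6.75

Step 2 — sample variances and covariances s[i,j] = (1/(n-1)) · Σ_k (x_{k,i} - mean_i) · (x_{k,j} - mean_j), with n-1 = 3:
  s[X,X] = ((-2.5)·(-2.5) + (0.5)·(0.5) + (2.5)·(2.5) + (-0.5)·(-0.5)) / 3 = 13/3 = 4.3333
  s[X,Y] = ((-2.5)·(-2.75) + (0.5)·(0.25) + (2.5)·(1.25) + (-0.5)·(1.25)) / 3 = 9.5/3 = 3.1667
  s[Y,Y] = ((-2.75)·(-2.75) + (0.25)·(0.25) + (1.25)·(1.25) + (1.25)·(1.25)) / 3 = 10.75/3 = 3.5833
  Sample standard deviations s_i = √(s[i,i]):
  s(X) = √(4.3333) = 2.0817
  s(Y) = √(3.5833) = 1.893

Step 3 — r_{ij} = s_{ij} / (s_i · s_j):
  r[X,X] = 1 (diagonal).
  r[X,Y] = 3.1667 / (2.0817 · 1.893) = 3.1667 / 3.9405 = 0.8036
  r[Y,Y] = 1 (diagonal).

R is symmetric with unit diagonal. Assembling:

R = [[1, 0.8036],
 [0.8036, 1]]


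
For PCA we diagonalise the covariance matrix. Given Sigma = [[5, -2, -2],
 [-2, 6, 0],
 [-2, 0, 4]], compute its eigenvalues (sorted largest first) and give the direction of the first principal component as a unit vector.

Step 1 — characteristic polynomial p(λ) = det(λI - Sigma) = λ³ - tr·λ² + c_1·λ - det, where tr = trace, c_1 = sum of the principal 2×2 minors, det = det(Sigma):
  tr = 5 + 6 + 4 = 15,
  c_1 = (5·6 - (-2)²) + (5·4 - (-2)²) + (6·4 - (0)²) = 26 + 16 + 24 = 66,
  det = 5·(6·4 - (0)²) - (-2)·((-2)·4 - (0)·(-2)) + (-2)·((-2)·(0) - 6·(-2)) = 5·(24) - (-2)·(-8) + (-2)·(12) = 80.
  So p(λ) = λ³ - 15λ² + 66λ - 80.
Step 2 — look for an integer root (rational root theorem: any rational root is an integer divisor of 80). Testing λ = 2:
  p(2) = 8 - 60 + 132 - 80 = 0  ✓
  Dividing out (λ - 2): p(λ) = (λ - 2)(λ² - 13λ + 40).
Step 3 — remaining eigenvalues from the quadratic λ² - 13λ + 40 = 0:
  Δ = 13² - 4·40 = 169 - 160 = 9,  λ = (13 ± √9)/2 = (13 ± 3)/2 = 8 or 5.
  Sorted: λ_1 = 8,  λ_2 = 5,  λ_3 = 2  (check: sum = 15 = tr ✓).

Step 4 — unit eigenvector for λ_1 = 8: v spans the null space of (Sigma - λ_1 I), whose rows are
  r_1 = (-3, -2, -2),  r_2 = (-2, -2, 0),  r_3 = (-2, 0, -4).
  v is orthogonal to every row, so take v ∝ r_1 × r_2 = ((-2)·(0) - (-2)·(-2), (-2)·(-2) - (-3)·(0), (-3)·(-2) - (-2)·(-2)) = (-4, 4, 2).
  Rescale (divide by 2; multiply by -1 so the first nonzero entry is positive): u = (2, -2, -1).
  ||u|| = √((2)² + (-2)² + (-1)²) = √(9) = 3,  v_1 = u/||u|| ≈ (0.6667, -0.6667, -0.3333) (||v_1|| = 1).

λ_1 = 8,  λ_2 = 5,  λ_3 = 2;  v_1 ≈ (0.6667, -0.6667, -0.3333)


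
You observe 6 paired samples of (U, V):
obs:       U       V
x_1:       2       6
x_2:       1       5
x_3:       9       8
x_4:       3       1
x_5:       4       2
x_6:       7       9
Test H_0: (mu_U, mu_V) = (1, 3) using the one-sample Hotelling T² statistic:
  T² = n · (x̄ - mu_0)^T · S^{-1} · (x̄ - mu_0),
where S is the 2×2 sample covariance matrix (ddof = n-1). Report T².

Step 1 — sample mean vector:
  mean(U) = (2 + 1 + 9 + 3 + 4 + 7) / 6 = 26/6 = 4.3333
  mean(V) = (6 + 5 + 8 + 1 + 2 + 9) / 6 = 31/6 = 5.1667
  x̄ = (4.3333, 5.1667),  deviation x̄ - mu_0 = (4.3333, 5.1667) - (1, 3) = (3.3333, 2.1667).

Step 2 — sample covariance matrix, S[i,j] = (1/(n-1)) · Σ_k (x_{k,i} - mean_i) · (x_{k,j} - mean_j), divisor n-1 = 5:
  S[U,U] = ((-2.3333)·(-2.3333) + (-3.3333)·(-3.3333) + (4.6667)·(4.6667) + (-1.3333)·(-1.3333) + (-0.3333)·(-0.3333) + (2.6667)·(2.6667)) / 5 = 47.3333/5 = 9.4667
  S[U,V] = ((-2.3333)·(0.8333) + (-3.3333)·(-0.1667) + (4.6667)·(2.8333) + (-1.3333)·(-4.1667) + (-0.3333)·(-3.1667) + (2.6667)·(3.8333)) / 5 = 28.6667/5 = 5.7333
  S[V,V] = ((0.8333)·(0.8333) + (-0.1667)·(-0.1667) + (2.8333)·(2.8333) + (-4.1667)·(-4.1667) + (-3.1667)·(-3.1667) + (3.8333)·(3.8333)) / 5 = 50.8333/5 = 10.1667
  S = [[9.4667, 5.7333],
 [5.7333, 10.1667]].

Step 3 — invert S. det(S) = 9.4667·10.1667 - (5.7333)² = 63.3733.
  S^{-1} = (1/det) · [[d, -b], [-b, a]] = [[0.1604, -0.0905],
 [-0.0905, 0.1494]].

Step 4 — quadratic form (x̄ - mu_0)^T · S^{-1} · (x̄ - mu_0):
  S^{-1} · (x̄ - mu_0) = (0.3387, 0.0221),
  (x̄ - mu_0)^T · [...] = (3.3333)·(0.3387) + (2.1667)·(0.0221) = 1.177.

Step 5 — scale by n: T² = 6 · 1.177 = 7.0619.

T² ≈ 7.0619


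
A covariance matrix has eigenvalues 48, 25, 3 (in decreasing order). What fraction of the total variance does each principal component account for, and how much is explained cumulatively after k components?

Step 1 — total variance = trace(Sigma) = Σ λ_i = 48 + 25 + 3 = 76.

Step 2 — fraction explained by component i = λ_i / Σ λ:
  PC1: 48/76 = 0.6316
  PC2: 25/76 = 0.3289
  PC3: 3/76 = 0.0395

Step 3 — cumulative fraction after k components = (λ_1 + ... + λ_k) / Σ λ:
  k = 1: 48/76 = 0.6316
  k = 2: (48 + 25)/76 = 73/76 = 0.9605
  k = 3: (48 + 25 + 3)/76 = 76/76 = 1

Summary (fraction, with percent):

explained: PC1 0.6316 (63.16%), PC2 0.3289 (32.89%), PC3 0.0395 (3.95%);  cumulative: 0.6316, 0.9605, 1


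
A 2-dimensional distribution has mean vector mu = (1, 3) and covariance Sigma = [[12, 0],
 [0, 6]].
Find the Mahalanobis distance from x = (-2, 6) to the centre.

Step 1 — centre the observation: (x - mu) = (-3, 3).

Step 2 — invert Sigma. det(Sigma) = 12·6 - (0)² = 72.
  Sigma^{-1} = (1/det) · [[d, -b], [-b, a]] = [[0.0833, 0],
 [0, 0.1667]].

Step 3 — form the quadratic (x - mu)^T · Sigma^{-1} · (x - mu):
  Sigma^{-1} · (x - mu) = (-0.25, 0.5).
  (x - mu)^T · [Sigma^{-1} · (x - mu)] = (-3)·(-0.25) + (3)·(0.5) = 2.25.

Step 4 — take square root: d = √(2.25) ≈ 1.5.

d(x, mu) = √(2.25) ≈ 1.5


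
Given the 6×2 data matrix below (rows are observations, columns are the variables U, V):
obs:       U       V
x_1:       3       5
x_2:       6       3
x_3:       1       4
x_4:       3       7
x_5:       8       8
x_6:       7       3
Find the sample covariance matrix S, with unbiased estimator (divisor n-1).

Step 1 — column means:
  mean(U) = (3 + 6 + 1 + 3 + 8 + 7) / 6 = 28/6 = 4.6667
  mean(V) = (5 + 3 + 4 + 7 + 8 + 3) / 6 = 30/6 = 5

Step 2 — sample covariance S[i,j] = (1/(n-1)) · Σ_k (x_{k,i} - mean_i) · (x_{k,j} - mean_j), with n-1 = 5.
  S[U,U] = ((-1.6667)·(-1.6667) + (1.3333)·(1.3333) + (-3.6667)·(-3.6667) + (-1.6667)·(-1.6667) + (3.3333)·(3.3333) + (2.3333)·(2.3333)) / 5 = 37.3333/5 = 7.4667
  S[U,V] = ((-1.6667)·(0) + (1.3333)·(-2) + (-3.6667)·(-1) + (-1.6667)·(2) + (3.3333)·(3) + (2.3333)·(-2)) / 5 = 3/5 = 0.6
  S[V,V] = ((0)·(0) + (-2)·(-2) + (-1)·(-1) + (2)·(2) + (3)·(3) + (-2)·(-2)) / 5 = 22/5 = 4.4

S is symmetric (S[j,i] = S[i,j]). Assembling:

S = [[7.4667, 0.6],
 [0.6, 4.4]]


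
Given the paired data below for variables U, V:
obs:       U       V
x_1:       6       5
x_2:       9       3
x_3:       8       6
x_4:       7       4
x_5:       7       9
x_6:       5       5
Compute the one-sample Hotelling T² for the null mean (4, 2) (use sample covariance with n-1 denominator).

Step 1 — sample mean vector:
  mean(U) = (6 + 9 + 8 + 7 + 7 + 5) / 6 = 42/6 = 7
  mean(V) = (5 + 3 + 6 + 4 + 9 + 5) / 6 = 32/6 = 5.3333
  x̄ = (7, 5.3333),  deviation x̄ - mu_0 = (7, 5.3333) - (4, 2) = (3, 3.3333).

Step 2 — sample covariance matrix, S[i,j] = (1/(n-1)) · Σ_k (x_{k,i} - mean_i) · (x_{k,j} - mean_j), divisor n-1 = 5:
  S[U,U] = ((-1)·(-1) + (2)·(2) + (1)·(1) + (0)·(0) + (0)·(0) + (-2)·(-2)) / 5 = 10/5 = 2
  S[U,V] = ((-1)·(-0.3333) + (2)·(-2.3333) + (1)·(0.6667) + (0)·(-1.3333) + (0)·(3.6667) + (-2)·(-0.3333)) / 5 = -3/5 = -0.6
  S[V,V] = ((-0.3333)·(-0.3333) + (-2.3333)·(-2.3333) + (0.6667)·(0.6667) + (-1.3333)·(-1.3333) + (3.6667)·(3.6667) + (-0.3333)·(-0.3333)) / 5 = 21.3333/5 = 4.2667
  S = [[2, -0.6],
 [-0.6, 4.2667]].

Step 3 — invert S. det(S) = 2·4.2667 - (-0.6)² = 8.1733.
  S^{-1} = (1/det) · [[d, -b], [-b, a]] = [[0.522, 0.0734],
 [0.0734, 0.2447]].

Step 4 — quadratic form (x̄ - mu_0)^T · S^{-1} · (x̄ - mu_0):
  S^{-1} · (x̄ - mu_0) = (1.8108, 1.0359),
  (x̄ - mu_0)^T · [...] = (3)·(1.8108) + (3.3333)·(1.0359) = 8.8853.

Step 5 — scale by n: T² = 6 · 8.8853 = 53.3116.

T² ≈ 53.3116


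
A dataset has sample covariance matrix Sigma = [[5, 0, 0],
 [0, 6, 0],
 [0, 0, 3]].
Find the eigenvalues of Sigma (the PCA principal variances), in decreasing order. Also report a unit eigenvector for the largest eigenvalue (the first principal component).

Step 1 — characteristic polynomial p(λ) = det(λI - Sigma) = λ³ - tr·λ² + c_1·λ - det, where tr = trace, c_1 = sum of the principal 2×2 minors, det = det(Sigma):
  tr = 5 + 6 + 3 = 14,
  c_1 = (5·6 - (0)²) + (5·3 - (0)²) + (6·3 - (0)²) = 30 + 15 + 18 = 63,
  det = 5·(6·3 - (0)²) - (0)·((0)·3 - (0)·(0)) + (0)·((0)·(0) - 6·(0)) = 5·(18) - (0)·(0) + (0)·(0) = 90.
  So p(λ) = λ³ - 14λ² + 63λ - 90.
Step 2 — look for an integer root (rational root theorem: any rational root is an integer divisor of 90). Testing λ = 3:
  p(3) = 27 - 126 + 189 - 90 = 0  ✓
  Dividing out (λ - 3): p(λ) = (λ - 3)(λ² - 11λ + 30).
Step 3 — remaining eigenvalues from the quadratic λ² - 11λ + 30 = 0:
  Δ = 11² - 4·30 = 121 - 120 = 1,  λ = (11 ± √1)/2 = (11 ± 1)/2 = 6 or 5.
  Sorted: λ_1 = 6,  λ_2 = 5,  λ_3 = 3  (check: sum = 14 = tr ✓).

Step 4 — unit eigenvector for λ_1 = 6: v spans the null space of (Sigma - λ_1 I), whose rows are
  r_1 = (-1, 0, 0),  r_2 = (0, 0, 0),  r_3 = (0, 0, -3).
  v is orthogonal to every row, so take v ∝ r_1 × r_3 = ((0)·(-3) - (0)·(0), (0)·(0) - (-1)·(-3), (-1)·(0) - (0)·(0)) = (0, -3, 0).
  Rescale (divide by 3; multiply by -1 so the first nonzero entry is positive): u = (0, 1, 0).
  ||u|| = √((0)² + (1)² + (0)²) = √(1) = 1,  v_1 = u/||u|| ≈ (0, 1, 0) (||v_1|| = 1).

λ_1 = 6,  λ_2 = 5,  λ_3 = 3;  v_1 ≈ (0, 1, 0)


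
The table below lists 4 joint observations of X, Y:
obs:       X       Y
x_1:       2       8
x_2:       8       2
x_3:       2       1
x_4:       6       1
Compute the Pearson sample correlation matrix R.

Step 1 — column means:
  mean(X) = (2 + 8 + 2 + 6) / 4 = 18/4 = 4.5
  mean(Y) = (8 + 2 + 1 + 1) / 4 = 12/4 = 3

Step 2 — sample variances and covariances s[i,j] = (1/(n-1)) · Σ_k (x_{k,i} - mean_i) · (x_{k,j} - mean_j), with n-1 = 3:
  s[X,X] = ((-2.5)·(-2.5) + (3.5)·(3.5) + (-2.5)·(-2.5) + (1.5)·(1.5)) / 3 = 27/3 = 9
  s[X,Y] = ((-2.5)·(5) + (3.5)·(-1) + (-2.5)·(-2) + (1.5)·(-2)) / 3 = -14/3 = -4.6667
  s[Y,Y] = ((5)·(5) + (-1)·(-1) + (-2)·(-2) + (-2)·(-2)) / 3 = 34/3 = 11.3333
  Sample standard deviations s_i = √(s[i,i]):
  s(X) = √(9) = 3
  s(Y) = √(11.3333) = 3.3665

Step 3 — r_{ij} = s_{ij} / (s_i · s_j):
  r[X,X] = 1 (diagonal).
  r[X,Y] = -4.6667 / (3 · 3.3665) = -4.6667 / 10.0995 = -0.4621
  r[Y,Y] = 1 (diagonal).

R is symmetric with unit diagonal. Assembling:

R = [[1, -0.4621],
 [-0.4621, 1]]


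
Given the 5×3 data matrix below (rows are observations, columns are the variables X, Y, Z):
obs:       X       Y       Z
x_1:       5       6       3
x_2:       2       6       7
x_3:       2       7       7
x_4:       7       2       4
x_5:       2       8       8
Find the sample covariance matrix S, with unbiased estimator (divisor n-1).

Step 1 — column means:
  mean(X) = (5 + 2 + 2 + 7 + 2) / 5 = 18/5 = 3.6
  mean(Y) = (6 + 6 + 7 + 2 + 8) / 5 = 29/5 = 5.8
  mean(Z) = (3 + 7 + 7 + 4 + 8) / 5 = 29/5 = 5.8

Step 2 — sample covariance S[i,j] = (1/(n-1)) · Σ_k (x_{k,i} - mean_i) · (x_{k,j} - mean_j), with n-1 = 4.
  S[X,X] = ((1.4)·(1.4) + (-1.6)·(-1.6) + (-1.6)·(-1.6) + (3.4)·(3.4) + (-1.6)·(-1.6)) / 4 = 21.2/4 = 5.3
  S[X,Y] = ((1.4)·(0.2) + (-1.6)·(0.2) + (-1.6)·(1.2) + (3.4)·(-3.8) + (-1.6)·(2.2)) / 4 = -18.4/4 = -4.6
  S[X,Z] = ((1.4)·(-2.8) + (-1.6)·(1.2) + (-1.6)·(1.2) + (3.4)·(-1.8) + (-1.6)·(2.2)) / 4 = -17.4/4 = -4.35
  S[Y,Y] = ((0.2)·(0.2) + (0.2)·(0.2) + (1.2)·(1.2) + (-3.8)·(-3.8) + (2.2)·(2.2)) / 4 = 20.8/4 = 5.2
  S[Y,Z] = ((0.2)·(-2.8) + (0.2)·(1.2) + (1.2)·(1.2) + (-3.8)·(-1.8) + (2.2)·(2.2)) / 4 = 12.8/4 = 3.2
  S[Z,Z] = ((-2.8)·(-2.8) + (1.2)·(1.2) + (1.2)·(1.2) + (-1.8)·(-1.8) + (2.2)·(2.2)) / 4 = 18.8/4 = 4.7

S is symmetric (S[j,i] = S[i,j]). Assembling:

S = [[5.3, -4.6, -4.35],
 [-4.6, 5.2, 3.2],
 [-4.35, 3.2, 4.7]]


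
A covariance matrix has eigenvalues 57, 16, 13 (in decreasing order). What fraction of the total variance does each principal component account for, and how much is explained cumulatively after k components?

Step 1 — total variance = trace(Sigma) = Σ λ_i = 57 + 16 + 13 = 86.

Step 2 — fraction explained by component i = λ_i / Σ λ:
  PC1: 57/86 = 0.6628
  PC2: 16/86 = 0.186
  PC3: 13/86 = 0.1512

Step 3 — cumulative fraction after k components = (λ_1 + ... + λ_k) / Σ λ:
  k = 1: 57/86 = 0.6628
  k = 2: (57 + 16)/86 = 73/86 = 0.8488
  k = 3: (57 + 16 + 13)/86 = 86/86 = 1

Summary (fraction, with percent):

explained: PC1 0.6628 (66.28%), PC2 0.186 (18.6%), PC3 0.1512 (15.12%);  cumulative: 0.6628, 0.8488, 1


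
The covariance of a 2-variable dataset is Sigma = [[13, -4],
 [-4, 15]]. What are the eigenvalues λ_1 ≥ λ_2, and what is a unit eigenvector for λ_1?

Step 1 — characteristic polynomial of 2×2 Sigma:
  det(Sigma - λI) = λ² - trace · λ + det = 0.
  trace = 13 + 15 = 28, det = 13·15 - (-4)² = 179.
Step 2 — discriminant:
  Δ = trace² - 4·det = 784 - 716 = 68.
Step 3 — eigenvalues:
  λ = (trace ± √Δ)/2 = (28 ± 8.2462)/2,
  λ_1 = 18.1231,  λ_2 = 9.8769.

Step 4 — unit eigenvector for λ_1: solve (Sigma - λ_1 I)v = 0. First row:
  (13 - 18.1231)·v_x + (-4)·v_y = 0, i.e. (-5.1231)·v_x + (-4)·v_y = 0,
  so v ∝ (b, λ_1 - a) = (-4, 5.1231); multiply by -1 so the first entry is positive: u = (4, -5.1231).
  ||u|| = √((4)² + (-5.1231)²) = √(42.2462) ≈ 6.4997,
  v_1 = u/||u|| ≈ (0.6154, -0.7882) (||v_1|| = 1).

λ_1 = 18.1231,  λ_2 = 9.8769;  v_1 ≈ (0.6154, -0.7882)


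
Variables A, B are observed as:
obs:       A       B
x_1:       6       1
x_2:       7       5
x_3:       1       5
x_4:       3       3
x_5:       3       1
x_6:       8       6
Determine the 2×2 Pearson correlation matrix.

Step 1 — column means:
  mean(A) = (6 + 7 + 1 + 3 + 3 + 8) / 6 = 28/6 = 4.6667
  mean(B) = (1 + 5 + 5 + 3 + 1 + 6) / 6 = 21/6 = 3.5

Step 2 — sample variances and covariances s[i,j] = (1/(n-1)) · Σ_k (x_{k,i} - mean_i) · (x_{k,j} - mean_j), with n-1 = 5:
  s[A,A] = ((1.3333)·(1.3333) + (2.3333)·(2.3333) + (-3.6667)·(-3.6667) + (-1.6667)·(-1.6667) + (-1.6667)·(-1.6667) + (3.3333)·(3.3333)) / 5 = 37.3333/5 = 7.4667
  s[A,B] = ((1.3333)·(-2.5) + (2.3333)·(1.5) + (-3.6667)·(1.5) + (-1.6667)·(-0.5) + (-1.6667)·(-2.5) + (3.3333)·(2.5)) / 5 = 8/5 = 1.6
  s[B,B] = ((-2.5)·(-2.5) + (1.5)·(1.5) + (1.5)·(1.5) + (-0.5)·(-0.5) + (-2.5)·(-2.5) + (2.5)·(2.5)) / 5 = 23.5/5 = 4.7
  Sample standard deviations s_i = √(s[i,i]):
  s(A) = √(7.4667) = 2.7325
  s(B) = √(4.7) = 2.1679

Step 3 — r_{ij} = s_{ij} / (s_i · s_j):
  r[A,A] = 1 (diagonal).
  r[A,B] = 1.6 / (2.7325 · 2.1679) = 1.6 / 5.924 = 0.2701
  r[B,B] = 1 (diagonal).

R is symmetric with unit diagonal. Assembling:

R = [[1, 0.2701],
 [0.2701, 1]]


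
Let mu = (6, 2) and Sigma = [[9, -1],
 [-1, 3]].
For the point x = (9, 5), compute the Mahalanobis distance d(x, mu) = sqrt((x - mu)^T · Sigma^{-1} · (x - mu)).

Step 1 — centre the observation: (x - mu) = (3, 3).

Step 2 — invert Sigma. det(Sigma) = 9·3 - (-1)² = 26.
  Sigma^{-1} = (1/det) · [[d, -b], [-b, a]] = [[0.1154, 0.0385],
 [0.0385, 0.3462]].

Step 3 — form the quadratic (x - mu)^T · Sigma^{-1} · (x - mu):
  Sigma^{-1} · (x - mu) = (0.4615, 1.1538).
  (x - mu)^T · [Sigma^{-1} · (x - mu)] = (3)·(0.4615) + (3)·(1.1538) = 4.8462.

Step 4 — take square root: d = √(4.8462) ≈ 2.2014.

d(x, mu) = √(4.8462) ≈ 2.2014


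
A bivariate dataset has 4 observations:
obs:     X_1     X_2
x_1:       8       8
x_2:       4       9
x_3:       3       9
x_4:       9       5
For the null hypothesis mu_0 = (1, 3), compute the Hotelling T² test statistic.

Step 1 — sample mean vector:
  mean(X_1) = (8 + 4 + 3 + 9) / 4 = 24/4 = 6
  mean(X_2) = (8 + 9 + 9 + 5) / 4 = 31/4 = 7.75
  x̄ = (6, 7.75),  deviation x̄ - mu_0 = (6, 7.75) - (1, 3) = (5, 4.75).

Step 2 — sample covariance matrix, S[i,j] = (1/(n-1)) · Σ_k (x_{k,i} - mean_i) · (x_{k,j} - mean_j), divisor n-1 = 3:
  S[X_1,X_1] = ((2)·(2) + (-2)·(-2) + (-3)·(-3) + (3)·(3)) / 3 = 26/3 = 8.6667
  S[X_1,X_2] = ((2)·(0.25) + (-2)·(1.25) + (-3)·(1.25) + (3)·(-2.75)) / 3 = -14/3 = -4.6667
  S[X_2,X_2] = ((0.25)·(0.25) + (1.25)·(1.25) + (1.25)·(1.25) + (-2.75)·(-2.75)) / 3 = 10.75/3 = 3.5833
  S = [[8.6667, -4.6667],
 [-4.6667, 3.5833]].

Step 3 — invert S. det(S) = 8.6667·3.5833 - (-4.6667)² = 9.2778.
  S^{-1} = (1/det) · [[d, -b], [-b, a]] = [[0.3862, 0.503],
 [0.503, 0.9341]].

Step 4 — quadratic form (x̄ - mu_0)^T · S^{-1} · (x̄ - mu_0):
  S^{-1} · (x̄ - mu_0) = (4.3204, 6.9521),
  (x̄ - mu_0)^T · [...] = (5)·(4.3204) + (4.75)·(6.9521) = 54.6243.

Step 5 — scale by n: T² = 4 · 54.6243 = 218.497.

T² ≈ 218.497


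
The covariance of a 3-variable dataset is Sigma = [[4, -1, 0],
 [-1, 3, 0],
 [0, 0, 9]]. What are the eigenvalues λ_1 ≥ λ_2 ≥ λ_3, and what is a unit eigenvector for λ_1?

Step 1 — characteristic polynomial p(λ) = det(λI - Sigma) = λ³ - tr·λ² + c_1·λ - det, where tr = trace, c_1 = sum of the principal 2×2 minors, det = det(Sigma):
  tr = 4 + 3 + 9 = 16,
  c_1 = (4·3 - (-1)²) + (4·9 - (0)²) + (3·9 - (0)²) = 11 + 36 + 27 = 74,
  det = 4·(3·9 - (0)²) - (-1)·((-1)·9 - (0)·(0)) + (0)·((-1)·(0) - 3·(0)) = 4·(27) - (-1)·(-9) + (0)·(0) = 99.
  So p(λ) = λ³ - 16λ² + 74λ - 99.
Step 2 — look for an integer root (rational root theorem: any rational root is an integer divisor of 99). Testing λ = 9:
  p(9) = 729 - 1296 + 666 - 99 = 0  ✓
  Dividing out (λ - 9): p(λ) = (λ - 9)(λ² - 7λ + 11).
Step 3 — remaining eigenvalues from the quadratic λ² - 7λ + 11 = 0:
  Δ = 7² - 4·11 = 49 - 44 = 5,  λ = (7 ± √5)/2 = (7 ± 2.2361)/2 ≈ 4.618 or 2.382.
  Sorted: λ_1 = 9,  λ_2 = 4.618,  λ_3 = 2.382  (check: sum = 16 = tr ✓).

Step 4 — unit eigenvector for λ_1 = 9: v spans the null space of (Sigma - λ_1 I), whose rows are
  r_1 = (-5, -1, 0),  r_2 = (-1, -6, 0),  r_3 = (0, 0, 0).
  v is orthogonal to every row, so take v ∝ r_1 × r_2 = ((-1)·(0) - (0)·(-6), (0)·(-1) - (-5)·(0), (-5)·(-6) - (-1)·(-1)) = (0, 0, 29).
  Rescale (divide by 29): u = (0, 0, 1).
  ||u|| = √((0)² + (0)² + (1)²) = √(1) = 1,  v_1 = u/||u|| ≈ (0, 0, 1) (||v_1|| = 1).

λ_1 = 9,  λ_2 = 4.618,  λ_3 = 2.382;  v_1 ≈ (0, 0, 1)


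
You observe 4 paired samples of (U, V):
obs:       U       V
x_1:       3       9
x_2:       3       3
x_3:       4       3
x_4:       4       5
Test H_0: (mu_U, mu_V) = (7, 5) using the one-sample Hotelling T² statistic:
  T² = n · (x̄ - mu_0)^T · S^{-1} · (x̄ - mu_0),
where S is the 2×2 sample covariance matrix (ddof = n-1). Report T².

Step 1 — sample mean vector:
  mean(U) = (3 + 3 + 4 + 4) / 4 = 14/4 = 3.5
  mean(V) = (9 + 3 + 3 + 5) / 4 = 20/4 = 5
  x̄ = (3.5, 5),  deviation x̄ - mu_0 = (3.5, 5) - (7, 5) = (-3.5, 0).

Step 2 — sample covariance matrix, S[i,j] = (1/(n-1)) · Σ_k (x_{k,i} - mean_i) · (x_{k,j} - mean_j), divisor n-1 = 3:
  S[U,U] = ((-0.5)·(-0.5) + (-0.5)·(-0.5) + (0.5)·(0.5) + (0.5)·(0.5)) / 3 = 1/3 = 0.3333
  S[U,V] = ((-0.5)·(4) + (-0.5)·(-2) + (0.5)·(-2) + (0.5)·(0)) / 3 = -2/3 = -0.6667
  S[V,V] = ((4)·(4) + (-2)·(-2) + (-2)·(-2) + (0)·(0)) / 3 = 24/3 = 8
  S = [[0.3333, -0.6667],
 [-0.6667, 8]].

Step 3 — invert S. det(S) = 0.3333·8 - (-0.6667)² = 2.2222.
  S^{-1} = (1/det) · [[d, -b], [-b, a]] = [[3.6, 0.3],
 [0.3, 0.15]].

Step 4 — quadratic form (x̄ - mu_0)^T · S^{-1} · (x̄ - mu_0):
  S^{-1} · (x̄ - mu_0) = (-12.6, -1.05),
  (x̄ - mu_0)^T · [...] = (-3.5)·(-12.6) + (0)·(-1.05) = 44.1.

Step 5 — scale by n: T² = 4 · 44.1 = 176.4.

T² ≈ 176.4


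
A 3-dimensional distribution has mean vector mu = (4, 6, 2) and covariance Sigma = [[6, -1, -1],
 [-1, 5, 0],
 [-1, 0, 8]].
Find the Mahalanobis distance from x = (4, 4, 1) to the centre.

Step 1 — centre the observation: (x - mu) = (0, -2, -1).

Step 2 — invert Sigma (cofactor / det for 3×3, or solve directly):
  Sigma^{-1} = [[0.1762, 0.0352, 0.022],
 [0.0352, 0.207, 0.0044],
 [0.022, 0.0044, 0.1278]].

Step 3 — form the quadratic (x - mu)^T · Sigma^{-1} · (x - mu):
  Sigma^{-1} · (x - mu) = (-0.0925, -0.4185, -0.1366).
  (x - mu)^T · [Sigma^{-1} · (x - mu)] = (0)·(-0.0925) + (-2)·(-0.4185) + (-1)·(-0.1366) = 0.9736.

Step 4 — take square root: d = √(0.9736) ≈ 0.9867.

d(x, mu) = √(0.9736) ≈ 0.9867


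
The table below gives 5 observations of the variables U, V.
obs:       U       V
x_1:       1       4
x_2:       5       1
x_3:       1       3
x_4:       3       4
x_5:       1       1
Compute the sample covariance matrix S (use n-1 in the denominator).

Step 1 — column means:
  mean(U) = (1 + 5 + 1 + 3 + 1) / 5 = 11/5 = 2.2
  mean(V) = (4 + 1 + 3 + 4 + 1) / 5 = 13/5 = 2.6

Step 2 — sample covariance S[i,j] = (1/(n-1)) · Σ_k (x_{k,i} - mean_i) · (x_{k,j} - mean_j), with n-1 = 4.
  S[U,U] = ((-1.2)·(-1.2) + (2.8)·(2.8) + (-1.2)·(-1.2) + (0.8)·(0.8) + (-1.2)·(-1.2)) / 4 = 12.8/4 = 3.2
  S[U,V] = ((-1.2)·(1.4) + (2.8)·(-1.6) + (-1.2)·(0.4) + (0.8)·(1.4) + (-1.2)·(-1.6)) / 4 = -3.6/4 = -0.9
  S[V,V] = ((1.4)·(1.4) + (-1.6)·(-1.6) + (0.4)·(0.4) + (1.4)·(1.4) + (-1.6)·(-1.6)) / 4 = 9.2/4 = 2.3

S is symmetric (S[j,i] = S[i,j]). Assembling:

S = [[3.2, -0.9],
 [-0.9, 2.3]]


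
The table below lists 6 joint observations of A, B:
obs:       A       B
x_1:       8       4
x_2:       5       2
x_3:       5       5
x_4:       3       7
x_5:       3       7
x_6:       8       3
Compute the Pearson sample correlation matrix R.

Step 1 — column means:
  mean(A) = (8 + 5 + 5 + 3 + 3 + 8) / 6 = 32/6 = 5.3333
  mean(B) = (4 + 2 + 5 + 7 + 7 + 3) / 6 = 28/6 = 4.6667

Step 2 — sample variances and covariances s[i,j] = (1/(n-1)) · Σ_k (x_{k,i} - mean_i) · (x_{k,j} - mean_j), with n-1 = 5:
  s[A,A] = ((2.6667)·(2.6667) + (-0.3333)·(-0.3333) + (-0.3333)·(-0.3333) + (-2.3333)·(-2.3333) + (-2.3333)·(-2.3333) + (2.6667)·(2.6667)) / 5 = 25.3333/5 = 5.0667
  s[A,B] = ((2.6667)·(-0.6667) + (-0.3333)·(-2.6667) + (-0.3333)·(0.3333) + (-2.3333)·(2.3333) + (-2.3333)·(2.3333) + (2.6667)·(-1.6667)) / 5 = -16.3333/5 = -3.2667
  s[B,B] = ((-0.6667)·(-0.6667) + (-2.6667)·(-2.6667) + (0.3333)·(0.3333) + (2.3333)·(2.3333) + (2.3333)·(2.3333) + (-1.6667)·(-1.6667)) / 5 = 21.3333/5 = 4.2667
  Sample standard deviations s_i = √(s[i,i]):
  s(A) = √(5.0667) = 2.2509
  s(B) = √(4.2667) = 2.0656

Step 3 — r_{ij} = s_{ij} / (s_i · s_j):
  r[A,A] = 1 (diagonal).
  r[A,B] = -3.2667 / (2.2509 · 2.0656) = -3.2667 / 4.6495 = -0.7026
  r[B,B] = 1 (diagonal).

R is symmetric with unit diagonal. Assembling:

R = [[1, -0.7026],
 [-0.7026, 1]]


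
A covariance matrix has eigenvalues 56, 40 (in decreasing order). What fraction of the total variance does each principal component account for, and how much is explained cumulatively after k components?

Step 1 — total variance = trace(Sigma) = Σ λ_i = 56 + 40 = 96.

Step 2 — fraction explained by component i = λ_i / Σ λ:
  PC1: 56/96 = 0.5833
  PC2: 40/96 = 0.4167

Step 3 — cumulative fraction after k components = (λ_1 + ... + λ_k) / Σ λ:
  k = 1: 56/96 = 0.5833
  k = 2: (56 + 40)/96 = 96/96 = 1

Summary (fraction, with percent):

explained: PC1 0.5833 (58.33%), PC2 0.4167 (41.67%);  cumulative: 0.5833, 1


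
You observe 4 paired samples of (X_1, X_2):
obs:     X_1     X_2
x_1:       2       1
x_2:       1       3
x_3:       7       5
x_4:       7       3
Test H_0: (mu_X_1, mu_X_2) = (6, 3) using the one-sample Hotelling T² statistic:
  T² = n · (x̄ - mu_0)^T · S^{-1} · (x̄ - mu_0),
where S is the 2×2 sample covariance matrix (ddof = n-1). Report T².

Step 1 — sample mean vector:
  mean(X_1) = (2 + 1 + 7 + 7) / 4 = 17/4 = 4.25
  mean(X_2) = (1 + 3 + 5 + 3) / 4 = 12/4 = 3
  x̄ = (4.25, 3),  deviation x̄ - mu_0 = (4.25, 3) - (6, 3) = (-1.75, 0).

Step 2 — sample covariance matrix, S[i,j] = (1/(n-1)) · Σ_k (x_{k,i} - mean_i) · (x_{k,j} - mean_j), divisor n-1 = 3:
  S[X_1,X_1] = ((-2.25)·(-2.25) + (-3.25)·(-3.25) + (2.75)·(2.75) + (2.75)·(2.75)) / 3 = 30.75/3 = 10.25
  S[X_1,X_2] = ((-2.25)·(-2) + (-3.25)·(0) + (2.75)·(2) + (2.75)·(0)) / 3 = 10/3 = 3.3333
  S[X_2,X_2] = ((-2)·(-2) + (0)·(0) + (2)·(2) + (0)·(0)) / 3 = 8/3 = 2.6667
  S = [[10.25, 3.3333],
 [3.3333, 2.6667]].

Step 3 — invert S. det(S) = 10.25·2.6667 - (3.3333)² = 16.2222.
  S^{-1} = (1/det) · [[d, -b], [-b, a]] = [[0.1644, -0.2055],
 [-0.2055, 0.6318]].

Step 4 — quadratic form (x̄ - mu_0)^T · S^{-1} · (x̄ - mu_0):
  S^{-1} · (x̄ - mu_0) = (-0.2877, 0.3596),
  (x̄ - mu_0)^T · [...] = (-1.75)·(-0.2877) + (0)·(0.3596) = 0.5034.

Step 5 — scale by n: T² = 4 · 0.5034 = 2.0137.

T² ≈ 2.0137


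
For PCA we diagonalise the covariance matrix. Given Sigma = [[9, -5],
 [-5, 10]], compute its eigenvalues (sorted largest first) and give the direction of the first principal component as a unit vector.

Step 1 — characteristic polynomial of 2×2 Sigma:
  det(Sigma - λI) = λ² - trace · λ + det = 0.
  trace = 9 + 10 = 19, det = 9·10 - (-5)² = 65.
Step 2 — discriminant:
  Δ = trace² - 4·det = 361 - 260 = 101.
Step 3 — eigenvalues:
  λ = (trace ± √Δ)/2 = (19 ± 10.0499)/2,
  λ_1 = 14.5249,  λ_2 = 4.4751.

Step 4 — unit eigenvector for λ_1: solve (Sigma - λ_1 I)v = 0. First row:
  (9 - 14.5249)·v_x + (-5)·v_y = 0, i.e. (-5.5249)·v_x + (-5)·v_y = 0,
  so v ∝ (b, λ_1 - a) = (-5, 5.5249); multiply by -1 so the first entry is positive: u = (5, -5.5249).
  ||u|| = √((5)² + (-5.5249)²) = √(55.5249) ≈ 7.4515,
  v_1 = u/||u|| ≈ (0.671, -0.7415) (||v_1|| = 1).

λ_1 = 14.5249,  λ_2 = 4.4751;  v_1 ≈ (0.671, -0.7415)


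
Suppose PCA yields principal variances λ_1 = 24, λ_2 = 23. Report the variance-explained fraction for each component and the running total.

Step 1 — total variance = trace(Sigma) = Σ λ_i = 24 + 23 = 47.

Step 2 — fraction explained by component i = λ_i / Σ λ:
  PC1: 24/47 = 0.5106
  PC2: 23/47 = 0.4894

Step 3 — cumulative fraction after k components = (λ_1 + ... + λ_k) / Σ λ:
  k = 1: 24/47 = 0.5106
  k = 2: (24 + 23)/47 = 47/47 = 1

Summary (fraction, with percent):

explained: PC1 0.5106 (51.06%), PC2 0.4894 (48.94%);  cumulative: 0.5106, 1
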